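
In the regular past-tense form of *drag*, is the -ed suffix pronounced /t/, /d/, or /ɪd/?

/d/

The stem *drag* ends in a voiced sound other than /d/.
The -ed suffix is realized as /ɪd/ after /t, d/; as /t/ after other voiceless consonants; and as /d/ after other voiced sounds.
So -ed on *drag* is pronounced /d/.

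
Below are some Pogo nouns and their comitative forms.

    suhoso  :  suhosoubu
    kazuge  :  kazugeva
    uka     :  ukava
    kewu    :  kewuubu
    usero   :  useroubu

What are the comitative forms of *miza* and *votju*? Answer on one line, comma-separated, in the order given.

Looking at the last vowel of each stem: -ubu when the last vowel of the stem is a rounded vowel (*suhoso*, *kewu*, *usero*); -va when the last vowel of the stem is an unrounded vowel (*kazuge*, *uka*).
The last vowel of *miza* is /a/, which is an unrounded vowel, so the suffix is -va, giving *mizava*.
Since the last vowel of *votju* is /u/ (a rounded vowel), it takes -ubu, giving *votjuubu*.

mizava, votjuubu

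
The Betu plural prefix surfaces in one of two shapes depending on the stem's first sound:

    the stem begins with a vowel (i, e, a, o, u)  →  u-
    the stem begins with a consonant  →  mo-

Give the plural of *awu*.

*awu* — first sound /a/ (a vowel) → u- → *uawu*.

uawu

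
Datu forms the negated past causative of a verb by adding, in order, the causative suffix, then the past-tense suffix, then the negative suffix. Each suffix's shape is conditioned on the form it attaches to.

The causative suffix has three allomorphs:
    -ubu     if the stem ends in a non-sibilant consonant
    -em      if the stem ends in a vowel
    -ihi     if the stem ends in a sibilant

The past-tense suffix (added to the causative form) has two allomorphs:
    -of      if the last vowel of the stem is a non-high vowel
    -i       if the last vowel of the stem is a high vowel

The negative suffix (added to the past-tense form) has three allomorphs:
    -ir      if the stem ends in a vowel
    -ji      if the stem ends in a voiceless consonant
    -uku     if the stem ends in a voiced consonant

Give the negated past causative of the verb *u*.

uemofji

*u*: final sound = /u/, a vowel → -em → *uem*.
The causative form *uem*: last vowel = /e/, a non-high vowel → -of → *uemof*.
The final sound of the past-tense form *uemof* is /f/, which is a voiceless consonant, so the negative suffix is -ji, giving *uemofji*.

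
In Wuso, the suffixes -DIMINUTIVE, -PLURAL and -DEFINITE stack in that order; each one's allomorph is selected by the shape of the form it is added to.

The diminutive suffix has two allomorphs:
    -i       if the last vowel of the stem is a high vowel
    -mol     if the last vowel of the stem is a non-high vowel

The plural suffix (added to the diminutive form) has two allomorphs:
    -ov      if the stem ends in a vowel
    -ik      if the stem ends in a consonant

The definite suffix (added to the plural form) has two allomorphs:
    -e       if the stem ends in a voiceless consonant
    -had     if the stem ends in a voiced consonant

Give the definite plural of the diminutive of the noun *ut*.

utiovhad

*ut* — last vowel /u/ (a high vowel) → -i → *uti*.
The diminutive form *uti*: final sound = /i/, a vowel → -ov → *utiov*.
The plural form *utiov* — final consonant /v/ (voiced) → -had → *utiovhad*.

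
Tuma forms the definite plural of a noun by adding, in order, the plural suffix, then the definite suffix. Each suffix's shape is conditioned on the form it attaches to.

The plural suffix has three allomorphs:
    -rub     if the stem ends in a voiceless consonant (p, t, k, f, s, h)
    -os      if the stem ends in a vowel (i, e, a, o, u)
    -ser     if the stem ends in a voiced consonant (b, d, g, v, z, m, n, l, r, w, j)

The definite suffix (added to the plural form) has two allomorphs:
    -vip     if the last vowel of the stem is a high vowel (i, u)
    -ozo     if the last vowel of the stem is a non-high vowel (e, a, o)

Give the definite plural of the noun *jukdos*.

jukdosrubvip

The final sound of *jukdos* is /s/, which is a voiceless consonant, so the plural suffix is -rub, giving *jukdosrub*.
The plural form *jukdosrub*: last vowel = /u/, a high vowel → -vip → *jukdosrubvip*.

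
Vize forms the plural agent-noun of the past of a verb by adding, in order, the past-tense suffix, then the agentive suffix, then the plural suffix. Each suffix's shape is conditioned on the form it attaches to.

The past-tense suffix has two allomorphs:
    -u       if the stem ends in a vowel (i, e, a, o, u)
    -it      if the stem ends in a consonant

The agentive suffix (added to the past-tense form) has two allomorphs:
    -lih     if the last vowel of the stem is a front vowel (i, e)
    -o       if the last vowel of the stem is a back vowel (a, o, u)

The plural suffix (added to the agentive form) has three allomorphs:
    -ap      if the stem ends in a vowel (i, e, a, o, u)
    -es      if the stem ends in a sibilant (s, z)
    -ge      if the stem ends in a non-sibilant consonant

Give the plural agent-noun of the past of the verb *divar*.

The final sound of *divar* is /r/, which is a consonant, so the past-tense suffix is -it, giving *divarit*.
The past-tense form *divarit*: last vowel = /i/, a front vowel → -lih → *divaritlih*.
The agentive form *divaritlih*: final sound = /h/, a non-sibilant consonant → -ge → *divaritlihge*.

divaritlihge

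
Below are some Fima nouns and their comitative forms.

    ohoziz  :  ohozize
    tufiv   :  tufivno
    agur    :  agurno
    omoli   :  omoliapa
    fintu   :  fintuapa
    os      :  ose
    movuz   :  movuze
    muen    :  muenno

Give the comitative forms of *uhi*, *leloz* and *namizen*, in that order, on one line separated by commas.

The suffix is conditioned by the final sound: -e when the stem ends in a sibilant (*ohoziz*, *os*, *movuz*); -no when the stem ends in a non-sibilant consonant (*tufiv*, *agur*, *muen*); -apa when the stem ends in a vowel (*omoli*, *fintu*).
The final sound of *uhi* is /i/, which is a vowel, so the suffix is -apa, giving *uhiapa*.
*leloz* — final sound /z/ (a sibilant) → -e → *leloze*.
Since the final sound of *namizen* is /n/ (a non-sibilant consonant), it takes -no, giving *namizenno*.

uhiapa, leloze, namizenno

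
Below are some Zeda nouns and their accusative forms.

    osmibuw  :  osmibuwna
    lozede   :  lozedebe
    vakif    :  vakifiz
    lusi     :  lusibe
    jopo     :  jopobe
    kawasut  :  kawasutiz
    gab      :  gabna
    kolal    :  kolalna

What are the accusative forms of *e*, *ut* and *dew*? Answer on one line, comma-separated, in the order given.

The suffix is conditioned by the final sound: -iz when the stem ends in a voiceless consonant (*vakif*, *kawasut*); -na when the stem ends in a voiced consonant (*osmibuw*, *gab*, *kolal*); -be when the stem ends in a vowel (*lozede*, *lusi*, *jopo*).
The final sound of *e* is /e/, which is a vowel, so the suffix is -be, giving *ebe*.
The final sound of *ut* is /t/, which is a voiceless consonant, so the suffix is -iz, giving *utiz*.
Since the final sound of *dew* is /w/ (a voiced consonant), it takes -na, giving *dewna*.

ebe, utiz, dewna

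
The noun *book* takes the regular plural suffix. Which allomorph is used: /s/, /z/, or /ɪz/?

The stem *book* ends in a voiceless non-sibilant consonant.
The plural suffix surfaces as /ɪz/ after sibilants, /s/ after other voiceless consonants, and /z/ after other voiced sounds.
So the plural -s on *book* is pronounced /s/.

/s/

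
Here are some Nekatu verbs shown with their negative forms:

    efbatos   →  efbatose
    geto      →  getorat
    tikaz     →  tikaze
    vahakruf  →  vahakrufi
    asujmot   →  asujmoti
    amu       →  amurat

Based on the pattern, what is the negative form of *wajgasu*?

The pattern is sibilance of the final sound: -e when the stem ends in a sibilant (*efbatos*, *tikaz*); -i when the stem ends in a non-sibilant consonant (*vahakruf*, *asujmot*); -rat when the stem ends in a vowel (*geto*, *amu*).
The final sound of *wajgasu* is /u/, which is a vowel, so the suffix is -rat, giving *wajgasurat*.

wajgasurat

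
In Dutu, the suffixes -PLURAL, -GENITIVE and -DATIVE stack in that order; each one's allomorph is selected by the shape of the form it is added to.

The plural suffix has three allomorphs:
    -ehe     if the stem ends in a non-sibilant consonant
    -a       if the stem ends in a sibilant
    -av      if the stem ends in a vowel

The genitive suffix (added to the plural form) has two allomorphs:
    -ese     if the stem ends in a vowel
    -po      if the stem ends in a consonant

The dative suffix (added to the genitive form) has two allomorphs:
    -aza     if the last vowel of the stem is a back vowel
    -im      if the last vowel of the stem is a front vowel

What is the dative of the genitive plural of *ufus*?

*ufus* — final sound /s/ (a sibilant) → -a → *ufusa*.
The final sound of the plural form *ufusa* is /a/, which is a vowel, so the genitive suffix is -ese, giving *ufusaese*.
The genitive form *ufusaese* — last vowel /e/ (a front vowel) → -im → *ufusaeseim*.

ufusaeseim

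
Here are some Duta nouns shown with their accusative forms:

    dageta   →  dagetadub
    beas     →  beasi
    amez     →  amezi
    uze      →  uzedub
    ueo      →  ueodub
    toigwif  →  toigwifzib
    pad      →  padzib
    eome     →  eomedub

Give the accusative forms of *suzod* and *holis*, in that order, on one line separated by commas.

The suffix is conditioned by the final sound: -i when the stem ends in a sibilant (*beas*, *amez*); -zib when the stem ends in a non-sibilant consonant (*toigwif*, *pad*); -dub when the stem ends in a vowel (*dageta*, *uze*, *ueo*, *eome*).
*suzod* — final sound /d/ (a non-sibilant consonant) → -zib → *suzodzib*.
The final sound of *holis* is /s/, which is a sibilant, so the suffix is -i, giving *holisi*.

suzodzib, holisi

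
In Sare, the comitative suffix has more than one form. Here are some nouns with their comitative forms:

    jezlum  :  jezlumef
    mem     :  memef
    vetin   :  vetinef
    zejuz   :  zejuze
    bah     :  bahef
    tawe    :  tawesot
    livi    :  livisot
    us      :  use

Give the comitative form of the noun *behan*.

The suffix is conditioned by the final sound: -e when the stem ends in a sibilant (*zejuz*, *us*); -ef when the stem ends in a non-sibilant consonant (*jezlum*, *mem*, *vetin*, *bah*); -sot when the stem ends in a vowel (*tawe*, *livi*).
Since the final sound of *behan* is /n/ (a non-sibilant consonant), it takes -ef, giving *behanef*.

behanef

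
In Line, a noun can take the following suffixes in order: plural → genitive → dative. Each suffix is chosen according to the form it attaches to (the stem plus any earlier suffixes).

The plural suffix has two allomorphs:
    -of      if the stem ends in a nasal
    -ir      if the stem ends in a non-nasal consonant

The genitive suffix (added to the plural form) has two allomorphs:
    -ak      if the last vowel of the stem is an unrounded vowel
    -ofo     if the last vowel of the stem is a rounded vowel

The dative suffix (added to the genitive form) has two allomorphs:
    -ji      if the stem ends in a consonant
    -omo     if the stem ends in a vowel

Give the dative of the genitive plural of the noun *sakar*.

sakarirakji

*sakar* — final consonant /r/ (non-nasal) → -ir → *sakarir*.
The plural form *sakarir*: last vowel = /i/, an unrounded vowel → -ak → *sakarirak*.
The final sound of the genitive form *sakarirak* is /k/, which is a consonant, so the dative suffix is -ji, giving *sakarirakji*.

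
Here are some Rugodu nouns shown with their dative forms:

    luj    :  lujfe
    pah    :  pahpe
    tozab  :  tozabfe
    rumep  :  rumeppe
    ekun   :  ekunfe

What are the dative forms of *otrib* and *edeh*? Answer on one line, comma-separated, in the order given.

The alternation tracks the final consonant of the stem — -pe when the stem ends in a voiceless consonant (*pah*, *rumep*); -fe when the stem ends in a voiced consonant (*luj*, *tozab*, *ekun*).
*otrib*: final consonant = /b/, voiced → -fe → *otribfe*.
Since the final consonant of *edeh* is /h/ (voiceless), it takes -pe, giving *edehpe*.

otribfe, edehpe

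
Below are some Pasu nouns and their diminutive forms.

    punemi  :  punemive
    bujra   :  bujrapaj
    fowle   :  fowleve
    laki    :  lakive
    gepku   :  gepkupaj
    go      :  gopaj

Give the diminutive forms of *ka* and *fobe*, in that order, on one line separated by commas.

kapaj, fobeve

The pattern is front/back vowel harmony: -ve when the last vowel of the stem is a front vowel (*punemi*, *fowle*, *laki*); -paj when the last vowel of the stem is a back vowel (*bujra*, *gepku*, *go*).
The last vowel of *ka* is /a/, which is a back vowel, so the suffix is -paj, giving *kapaj*.
*fobe* — last vowel /e/ (a front vowel) → -ve → *fobeve*.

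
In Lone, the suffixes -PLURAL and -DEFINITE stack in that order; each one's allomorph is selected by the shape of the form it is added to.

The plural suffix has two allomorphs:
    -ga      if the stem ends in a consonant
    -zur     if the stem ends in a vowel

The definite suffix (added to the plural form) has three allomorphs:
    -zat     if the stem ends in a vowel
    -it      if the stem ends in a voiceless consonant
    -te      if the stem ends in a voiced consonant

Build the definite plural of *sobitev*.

sobitevgazat

*sobitev*: final sound = /v/, a consonant → -ga → *sobitevga*.
Since the final sound of the plural form *sobitevga* is /a/ (a vowel), it takes -zat, giving *sobitevgazat*.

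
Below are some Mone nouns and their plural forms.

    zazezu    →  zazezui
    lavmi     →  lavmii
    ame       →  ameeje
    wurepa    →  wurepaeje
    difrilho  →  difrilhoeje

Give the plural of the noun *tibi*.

tibii

Looking at the last vowel of each stem: -i when the last vowel of the stem is a high vowel (*zazezu*, *lavmi*); -eje when the last vowel of the stem is a non-high vowel (*ame*, *wurepa*, *difrilho*).
The last vowel of *tibi* is /i/, which is a high vowel, so the suffix is -i, giving *tibii*.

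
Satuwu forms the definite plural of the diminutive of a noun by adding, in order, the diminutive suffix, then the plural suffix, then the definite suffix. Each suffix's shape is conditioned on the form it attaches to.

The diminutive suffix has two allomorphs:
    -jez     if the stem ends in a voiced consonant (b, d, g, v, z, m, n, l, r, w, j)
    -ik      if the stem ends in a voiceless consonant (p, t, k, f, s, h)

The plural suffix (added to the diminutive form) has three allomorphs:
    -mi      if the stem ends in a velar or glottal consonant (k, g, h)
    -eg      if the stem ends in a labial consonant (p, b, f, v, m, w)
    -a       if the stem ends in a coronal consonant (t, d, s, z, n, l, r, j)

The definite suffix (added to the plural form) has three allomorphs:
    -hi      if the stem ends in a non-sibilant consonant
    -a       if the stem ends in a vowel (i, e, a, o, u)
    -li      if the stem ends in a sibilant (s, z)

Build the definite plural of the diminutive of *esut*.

Since the final consonant of *esut* is /t/ (voiceless), it takes -ik, giving *esutik*.
The diminutive form *esutik* — final consonant /k/ (velar/glottal) → -mi → *esutikmi*.
The plural form *esutikmi*: final sound = /i/, a vowel → -a → *esutikmia*.

esutikmia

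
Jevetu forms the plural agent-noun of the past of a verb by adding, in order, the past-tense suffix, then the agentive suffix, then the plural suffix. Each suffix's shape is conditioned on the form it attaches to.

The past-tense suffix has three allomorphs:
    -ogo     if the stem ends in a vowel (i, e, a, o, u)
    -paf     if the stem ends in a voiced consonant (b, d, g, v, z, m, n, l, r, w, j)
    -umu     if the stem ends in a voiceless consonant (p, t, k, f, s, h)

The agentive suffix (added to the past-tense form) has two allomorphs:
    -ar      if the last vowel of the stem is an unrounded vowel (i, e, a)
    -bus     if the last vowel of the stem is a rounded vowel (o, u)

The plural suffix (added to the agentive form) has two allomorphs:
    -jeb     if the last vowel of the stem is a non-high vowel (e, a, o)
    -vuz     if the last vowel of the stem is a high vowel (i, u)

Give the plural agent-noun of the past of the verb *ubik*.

ubikumubusvuz

Since the final sound of *ubik* is /k/ (a voiceless consonant), it takes -umu, giving *ubikumu*.
The last vowel of the past-tense form *ubikumu* is /u/, which is a rounded vowel, so the agentive suffix is -bus, giving *ubikumubus*.
Since the last vowel of the agentive form *ubikumubus* is /u/ (a high vowel), it takes -vuz, giving *ubikumubusvuz*.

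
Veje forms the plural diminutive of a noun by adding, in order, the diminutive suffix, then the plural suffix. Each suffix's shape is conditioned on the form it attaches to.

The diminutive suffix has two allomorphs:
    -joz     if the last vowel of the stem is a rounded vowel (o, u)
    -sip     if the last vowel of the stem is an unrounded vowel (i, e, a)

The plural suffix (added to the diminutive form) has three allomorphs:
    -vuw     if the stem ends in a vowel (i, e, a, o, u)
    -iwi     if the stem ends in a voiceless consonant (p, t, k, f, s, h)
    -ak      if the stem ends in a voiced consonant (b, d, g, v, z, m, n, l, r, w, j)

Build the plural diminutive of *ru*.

rujozak

*ru* — last vowel /u/ (a rounded vowel) → -joz → *rujoz*.
The final sound of the diminutive form *rujoz* is /z/, which is a voiced consonant, so the plural suffix is -ak, giving *rujozak*.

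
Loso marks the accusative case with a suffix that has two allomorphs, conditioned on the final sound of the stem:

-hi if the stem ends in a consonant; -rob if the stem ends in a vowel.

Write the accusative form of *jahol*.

jaholhi

*jahol*: final sound = /l/, a consonant → -hi → *jaholhi*.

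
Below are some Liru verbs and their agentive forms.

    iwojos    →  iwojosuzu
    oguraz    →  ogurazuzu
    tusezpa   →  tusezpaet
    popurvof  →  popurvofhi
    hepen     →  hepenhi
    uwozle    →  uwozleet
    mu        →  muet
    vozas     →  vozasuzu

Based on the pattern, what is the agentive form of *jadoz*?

Looking at the final sound of each stem: -uzu when the stem ends in a sibilant (*iwojos*, *oguraz*, *vozas*); -hi when the stem ends in a non-sibilant consonant (*popurvof*, *hepen*); -et when the stem ends in a vowel (*tusezpa*, *uwozle*, *mu*).
The final sound of *jadoz* is /z/, which is a sibilant, so the suffix is -uzu, giving *jadozuzu*.

jadozuzu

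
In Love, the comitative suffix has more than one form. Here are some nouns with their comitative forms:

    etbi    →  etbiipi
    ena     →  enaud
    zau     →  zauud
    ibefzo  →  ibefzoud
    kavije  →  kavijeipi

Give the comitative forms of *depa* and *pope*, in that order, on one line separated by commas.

depaud, popeipi

Looking at the last vowel of each stem: -ipi when the last vowel of the stem is a front vowel (*etbi*, *kavije*); -ud when the last vowel of the stem is a back vowel (*ena*, *zau*, *ibefzo*).
*depa*: last vowel = /a/, a back vowel → -ud → *depaud*.
*pope* — last vowel /e/ (a front vowel) → -ipi → *popeipi*.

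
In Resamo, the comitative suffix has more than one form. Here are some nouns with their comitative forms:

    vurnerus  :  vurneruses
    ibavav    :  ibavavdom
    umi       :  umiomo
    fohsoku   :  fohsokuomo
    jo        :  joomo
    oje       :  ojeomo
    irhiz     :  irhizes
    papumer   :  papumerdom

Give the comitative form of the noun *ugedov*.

ugedovdom

The alternation tracks the final sound of the stem — -es when the stem ends in a sibilant (*vurnerus*, *irhiz*); -dom when the stem ends in a non-sibilant consonant (*ibavav*, *papumer*); -omo when the stem ends in a vowel (*umi*, *fohsoku*, *jo*, *oje*).
*ugedov* — final sound /v/ (a non-sibilant consonant) → -dom → *ugedovdom*.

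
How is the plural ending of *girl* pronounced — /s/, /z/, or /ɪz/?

/z/

The stem *girl* ends in a voiced non-sibilant sound.
The plural suffix surfaces as /ɪz/ after sibilants, /s/ after other voiceless consonants, and /z/ after other voiced sounds.
So the plural -s on *girl* is pronounced /z/.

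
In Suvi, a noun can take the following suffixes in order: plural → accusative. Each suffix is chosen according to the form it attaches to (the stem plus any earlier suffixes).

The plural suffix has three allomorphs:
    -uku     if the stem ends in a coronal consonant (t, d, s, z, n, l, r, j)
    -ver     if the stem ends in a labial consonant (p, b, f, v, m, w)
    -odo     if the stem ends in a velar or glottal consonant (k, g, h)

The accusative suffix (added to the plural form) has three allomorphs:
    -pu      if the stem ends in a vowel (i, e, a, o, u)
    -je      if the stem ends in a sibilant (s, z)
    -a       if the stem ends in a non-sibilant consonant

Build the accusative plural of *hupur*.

hupurukupu

The final consonant of *hupur* is /r/, which is coronal, so the plural suffix is -uku, giving *hupuruku*.
The plural form *hupuruku*: final sound = /u/, a vowel → -pu → *hupurukupu*.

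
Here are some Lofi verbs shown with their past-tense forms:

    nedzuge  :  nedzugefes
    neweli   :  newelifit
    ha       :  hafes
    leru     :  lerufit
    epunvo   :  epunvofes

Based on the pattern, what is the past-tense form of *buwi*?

The suffix is conditioned by the last vowel: -fit when the last vowel of the stem is a high vowel (*neweli*, *leru*); -fes when the last vowel of the stem is a non-high vowel (*nedzuge*, *ha*, *epunvo*).
The last vowel of *buwi* is /i/, which is a high vowel, so the suffix is -fit, giving *buwifit*.

buwifit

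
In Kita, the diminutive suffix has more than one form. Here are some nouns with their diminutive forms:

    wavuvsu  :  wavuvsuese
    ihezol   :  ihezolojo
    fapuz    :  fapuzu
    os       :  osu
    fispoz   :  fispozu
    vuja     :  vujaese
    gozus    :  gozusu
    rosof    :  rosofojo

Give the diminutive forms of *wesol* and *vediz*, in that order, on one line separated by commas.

The suffix is conditioned by the final sound: -u when the stem ends in a sibilant (*fapuz*, *os*, *fispoz*, *gozus*); -ojo when the stem ends in a non-sibilant consonant (*ihezol*, *rosof*); -ese when the stem ends in a vowel (*wavuvsu*, *vuja*).
*wesol*: final sound = /l/, a non-sibilant consonant → -ojo → *wesolojo*.
*vediz* — final sound /z/ (a sibilant) → -u → *vedizu*.

wesolojo, vedizu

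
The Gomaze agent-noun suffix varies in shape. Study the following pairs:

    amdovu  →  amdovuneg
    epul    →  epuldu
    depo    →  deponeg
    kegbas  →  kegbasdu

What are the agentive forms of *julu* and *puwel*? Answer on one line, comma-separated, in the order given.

The pattern is consonant vs. vowel: -du when the stem ends in a consonant (*epul*, *kegbas*); -neg when the stem ends in a vowel (*amdovu*, *depo*).
*julu*: final sound = /u/, a vowel → -neg → *juluneg*.
*puwel*: final sound = /l/, a consonant → -du → *puweldu*.

juluneg, puweldu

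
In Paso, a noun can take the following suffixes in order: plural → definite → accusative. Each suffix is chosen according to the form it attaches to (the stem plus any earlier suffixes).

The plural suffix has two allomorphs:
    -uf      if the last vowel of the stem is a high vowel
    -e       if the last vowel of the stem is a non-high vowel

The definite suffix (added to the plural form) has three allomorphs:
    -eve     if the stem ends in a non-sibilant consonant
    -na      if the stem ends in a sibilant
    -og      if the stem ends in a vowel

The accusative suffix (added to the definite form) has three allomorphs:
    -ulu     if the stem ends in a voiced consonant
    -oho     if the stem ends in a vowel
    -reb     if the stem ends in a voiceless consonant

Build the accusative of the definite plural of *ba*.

baeogulu

*ba*: last vowel = /a/, a non-high vowel → -e → *bae*.
The plural form *bae* — final sound /e/ (a vowel) → -og → *baeog*.
The definite form *baeog*: final sound = /g/, a voiced consonant → -ulu → *baeogulu*.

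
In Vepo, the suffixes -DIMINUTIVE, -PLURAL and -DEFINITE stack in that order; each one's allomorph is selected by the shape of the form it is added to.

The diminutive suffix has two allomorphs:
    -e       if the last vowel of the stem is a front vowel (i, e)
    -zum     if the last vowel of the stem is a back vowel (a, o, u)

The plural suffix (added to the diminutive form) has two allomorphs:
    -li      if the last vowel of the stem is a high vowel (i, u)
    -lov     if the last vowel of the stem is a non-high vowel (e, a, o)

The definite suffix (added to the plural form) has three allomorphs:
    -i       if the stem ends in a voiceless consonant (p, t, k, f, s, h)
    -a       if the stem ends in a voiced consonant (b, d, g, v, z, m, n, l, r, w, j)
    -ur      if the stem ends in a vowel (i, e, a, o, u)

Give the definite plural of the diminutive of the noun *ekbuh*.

ekbuhzumliur

*ekbuh*: last vowel = /u/, a back vowel → -zum → *ekbuhzum*.
Since the last vowel of the diminutive form *ekbuhzum* is /u/ (a high vowel), it takes -li, giving *ekbuhzumli*.
Since the final sound of the plural form *ekbuhzumli* is /i/ (a vowel), it takes -ur, giving *ekbuhzumliur*.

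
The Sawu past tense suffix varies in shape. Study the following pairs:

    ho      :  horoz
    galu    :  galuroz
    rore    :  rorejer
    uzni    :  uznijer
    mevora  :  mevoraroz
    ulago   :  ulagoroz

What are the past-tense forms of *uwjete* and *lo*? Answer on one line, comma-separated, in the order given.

uwjetejer, loroz

Looking at the last vowel of each stem: -jer when the last vowel of the stem is a front vowel (*rore*, *uzni*); -roz when the last vowel of the stem is a back vowel (*ho*, *galu*, *mevora*, *ulago*).
*uwjete*: last vowel = /e/, a front vowel → -jer → *uwjetejer*.
*lo* — last vowel /o/ (a back vowel) → -roz → *loroz*.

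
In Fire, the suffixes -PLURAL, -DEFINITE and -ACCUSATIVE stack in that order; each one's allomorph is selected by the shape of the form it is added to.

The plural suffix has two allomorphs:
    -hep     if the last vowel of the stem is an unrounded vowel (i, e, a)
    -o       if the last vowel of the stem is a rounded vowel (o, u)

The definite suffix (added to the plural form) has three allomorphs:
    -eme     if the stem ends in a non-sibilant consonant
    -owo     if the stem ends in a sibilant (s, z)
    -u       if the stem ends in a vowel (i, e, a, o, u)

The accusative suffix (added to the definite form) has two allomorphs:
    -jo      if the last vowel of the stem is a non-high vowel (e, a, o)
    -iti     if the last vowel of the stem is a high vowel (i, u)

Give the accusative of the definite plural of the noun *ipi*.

ipihepemejo

*ipi*: last vowel = /i/, an unrounded vowel → -hep → *ipihep*.
Since the final sound of the plural form *ipihep* is /p/ (a non-sibilant consonant), it takes -eme, giving *ipihepeme*.
The definite form *ipihepeme* — last vowel /e/ (a non-high vowel) → -jo → *ipihepemejo*.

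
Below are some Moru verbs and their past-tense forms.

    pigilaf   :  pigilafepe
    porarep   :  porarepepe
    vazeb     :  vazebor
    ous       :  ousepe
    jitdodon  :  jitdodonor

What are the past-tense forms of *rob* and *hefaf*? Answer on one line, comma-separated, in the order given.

robor, hefafepe

Looking at the final consonant of each stem: -epe when the stem ends in a voiceless consonant (*pigilaf*, *porarep*, *ous*); -or when the stem ends in a voiced consonant (*vazeb*, *jitdodon*).
*rob*: final consonant = /b/, voiced → -or → *robor*.
Since the final consonant of *hefaf* is /f/ (voiceless), it takes -epe, giving *hefafepe*.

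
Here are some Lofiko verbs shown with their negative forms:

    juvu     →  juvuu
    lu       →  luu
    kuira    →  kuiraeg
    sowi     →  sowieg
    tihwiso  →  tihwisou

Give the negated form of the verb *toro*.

torou

The pattern is rounding harmony: -u when the last vowel of the stem is a rounded vowel (*juvu*, *lu*, *tihwiso*); -eg when the last vowel of the stem is an unrounded vowel (*kuira*, *sowi*).
Since the last vowel of *toro* is /o/ (a rounded vowel), it takes -u, giving *torou*.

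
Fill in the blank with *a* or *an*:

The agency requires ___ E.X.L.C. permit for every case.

The indefinite article is chosen by the initial *sound* of the following word, not its spelling.
The initialism *E.X.L.C.* is read letter by letter; the first letter, E, is pronounced /iː/, which begins with a vowel sound.
So the article is *an*: The agency requires an E.X.L.C. permit for every case.

an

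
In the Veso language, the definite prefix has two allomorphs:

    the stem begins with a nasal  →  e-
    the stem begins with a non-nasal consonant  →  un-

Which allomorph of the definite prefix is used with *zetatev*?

*zetatev*: first consonant = /z/, non-nasal → un-.

un-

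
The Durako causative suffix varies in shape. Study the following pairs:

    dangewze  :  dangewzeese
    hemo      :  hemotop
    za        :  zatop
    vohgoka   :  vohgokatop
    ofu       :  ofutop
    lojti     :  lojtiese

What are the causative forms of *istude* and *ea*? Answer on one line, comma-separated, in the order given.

istudeese, eatop

The alternation tracks the last vowel of the stem — -ese when the last vowel of the stem is a front vowel (*dangewze*, *lojti*); -top when the last vowel of the stem is a back vowel (*hemo*, *za*, *vohgoka*, *ofu*).
The last vowel of *istude* is /e/, which is a front vowel, so the suffix is -ese, giving *istudeese*.
*ea* — last vowel /a/ (a back vowel) → -top → *eatop*.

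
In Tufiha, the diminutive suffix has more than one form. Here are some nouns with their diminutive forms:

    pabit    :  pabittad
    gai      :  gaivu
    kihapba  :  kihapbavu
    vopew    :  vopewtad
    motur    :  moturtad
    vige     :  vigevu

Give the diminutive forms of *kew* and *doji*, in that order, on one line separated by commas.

kewtad, dojivu

The pattern is consonant vs. vowel: -tad when the stem ends in a consonant (*pabit*, *vopew*, *motur*); -vu when the stem ends in a vowel (*gai*, *kihapba*, *vige*).
*kew*: final sound = /w/, a consonant → -tad → *kewtad*.
Since the final sound of *doji* is /i/ (a vowel), it takes -vu, giving *dojivu*.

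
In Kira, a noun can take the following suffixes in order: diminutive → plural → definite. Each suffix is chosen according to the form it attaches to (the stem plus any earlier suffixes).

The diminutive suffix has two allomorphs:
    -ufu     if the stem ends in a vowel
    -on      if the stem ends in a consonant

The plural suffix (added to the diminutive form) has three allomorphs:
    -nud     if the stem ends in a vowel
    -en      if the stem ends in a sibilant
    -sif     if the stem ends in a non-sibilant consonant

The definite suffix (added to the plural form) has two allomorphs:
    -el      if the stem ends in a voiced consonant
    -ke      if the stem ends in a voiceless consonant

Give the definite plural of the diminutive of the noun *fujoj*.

*fujoj* — final sound /j/ (a consonant) → -on → *fujojon*.
The final sound of the diminutive form *fujojon* is /n/, which is a non-sibilant consonant, so the plural suffix is -sif, giving *fujojonsif*.
The final consonant of the plural form *fujojonsif* is /f/, which is voiceless, so the definite suffix is -ke, giving *fujojonsifke*.

fujojonsifke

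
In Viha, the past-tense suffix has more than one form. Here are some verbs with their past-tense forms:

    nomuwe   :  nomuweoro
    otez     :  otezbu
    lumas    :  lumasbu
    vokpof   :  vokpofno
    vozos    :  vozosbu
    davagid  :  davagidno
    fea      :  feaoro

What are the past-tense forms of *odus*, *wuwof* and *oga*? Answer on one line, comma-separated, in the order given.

odusbu, wuwofno, ogaoro

Looking at the final sound of each stem: -bu when the stem ends in a sibilant (*otez*, *lumas*, *vozos*); -no when the stem ends in a non-sibilant consonant (*vokpof*, *davagid*); -oro when the stem ends in a vowel (*nomuwe*, *fea*).
The final sound of *odus* is /s/, which is a sibilant, so the suffix is -bu, giving *odusbu*.
*wuwof*: final sound = /f/, a non-sibilant consonant → -no → *wuwofno*.
Since the final sound of *oga* is /a/ (a vowel), it takes -oro, giving *ogaoro*.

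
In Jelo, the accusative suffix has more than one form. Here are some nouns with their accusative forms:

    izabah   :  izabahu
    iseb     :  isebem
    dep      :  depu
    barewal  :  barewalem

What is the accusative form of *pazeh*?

pazehu

The alternation tracks the final consonant of the stem — -u when the stem ends in a voiceless consonant (*izabah*, *dep*); -em when the stem ends in a voiced consonant (*iseb*, *barewal*).
Since the final consonant of *pazeh* is /h/ (voiceless), it takes -u, giving *pazehu*.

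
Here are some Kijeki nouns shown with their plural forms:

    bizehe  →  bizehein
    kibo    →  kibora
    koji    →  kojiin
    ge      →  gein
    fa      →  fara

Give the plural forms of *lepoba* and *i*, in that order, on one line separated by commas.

lepobara, iin

The suffix is conditioned by the last vowel: -in when the last vowel of the stem is a front vowel (*bizehe*, *koji*, *ge*); -ra when the last vowel of the stem is a back vowel (*kibo*, *fa*).
*lepoba*: last vowel = /a/, a back vowel → -ra → *lepobara*.
*i* — last vowel /i/ (a front vowel) → -in → *iin*.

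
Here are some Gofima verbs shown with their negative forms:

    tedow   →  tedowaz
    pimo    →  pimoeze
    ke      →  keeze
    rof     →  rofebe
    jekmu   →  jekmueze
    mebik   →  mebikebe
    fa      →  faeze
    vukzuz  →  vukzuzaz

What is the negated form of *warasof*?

Looking at the final sound of each stem: -ebe when the stem ends in a voiceless consonant (*rof*, *mebik*); -az when the stem ends in a voiced consonant (*tedow*, *vukzuz*); -eze when the stem ends in a vowel (*pimo*, *ke*, *jekmu*, *fa*).
The final sound of *warasof* is /f/, which is a voiceless consonant, so the suffix is -ebe, giving *warasofebe*.

warasofebe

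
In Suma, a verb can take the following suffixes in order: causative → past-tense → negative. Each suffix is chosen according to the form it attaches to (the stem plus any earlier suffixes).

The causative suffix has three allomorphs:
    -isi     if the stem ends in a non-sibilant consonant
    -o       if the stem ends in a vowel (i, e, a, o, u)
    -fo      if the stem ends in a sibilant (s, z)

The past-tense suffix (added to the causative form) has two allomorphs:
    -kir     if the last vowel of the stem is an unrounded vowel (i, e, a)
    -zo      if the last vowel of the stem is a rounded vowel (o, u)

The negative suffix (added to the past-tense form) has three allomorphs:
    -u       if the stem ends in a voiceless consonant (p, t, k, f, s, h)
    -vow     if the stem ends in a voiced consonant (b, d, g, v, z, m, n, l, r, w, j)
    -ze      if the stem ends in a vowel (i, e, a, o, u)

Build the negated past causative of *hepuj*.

The final sound of *hepuj* is /j/, which is a non-sibilant consonant, so the causative suffix is -isi, giving *hepujisi*.
The causative form *hepujisi*: last vowel = /i/, an unrounded vowel → -kir → *hepujisikir*.
Since the final sound of the past-tense form *hepujisikir* is /r/ (a voiced consonant), it takes -vow, giving *hepujisikirvow*.

hepujisikirvow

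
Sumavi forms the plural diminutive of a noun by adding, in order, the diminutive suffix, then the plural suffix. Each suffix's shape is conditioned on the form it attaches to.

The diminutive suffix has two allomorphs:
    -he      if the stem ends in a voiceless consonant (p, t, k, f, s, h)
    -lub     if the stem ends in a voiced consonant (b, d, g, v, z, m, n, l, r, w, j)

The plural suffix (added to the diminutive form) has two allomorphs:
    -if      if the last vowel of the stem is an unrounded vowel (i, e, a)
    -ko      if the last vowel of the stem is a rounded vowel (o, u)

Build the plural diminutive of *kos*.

kosheif

*kos*: final consonant = /s/, voiceless → -he → *koshe*.
The diminutive form *koshe*: last vowel = /e/, an unrounded vowel → -if → *kosheif*.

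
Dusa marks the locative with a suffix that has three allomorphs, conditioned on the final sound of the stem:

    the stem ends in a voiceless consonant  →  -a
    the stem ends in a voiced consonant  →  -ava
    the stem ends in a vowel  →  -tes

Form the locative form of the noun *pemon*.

pemonava

*pemon*: final sound = /n/, a voiced consonant → -ava → *pemonava*.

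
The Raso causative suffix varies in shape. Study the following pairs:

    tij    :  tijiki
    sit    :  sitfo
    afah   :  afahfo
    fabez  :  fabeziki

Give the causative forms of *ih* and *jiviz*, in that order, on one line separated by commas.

Looking at the final consonant of each stem: -fo when the stem ends in a voiceless consonant (*sit*, *afah*); -iki when the stem ends in a voiced consonant (*tij*, *fabez*).
Since the final consonant of *ih* is /h/ (voiceless), it takes -fo, giving *ihfo*.
The final consonant of *jiviz* is /z/, which is voiced, so the suffix is -iki, giving *jiviziki*.

ihfo, jiviziki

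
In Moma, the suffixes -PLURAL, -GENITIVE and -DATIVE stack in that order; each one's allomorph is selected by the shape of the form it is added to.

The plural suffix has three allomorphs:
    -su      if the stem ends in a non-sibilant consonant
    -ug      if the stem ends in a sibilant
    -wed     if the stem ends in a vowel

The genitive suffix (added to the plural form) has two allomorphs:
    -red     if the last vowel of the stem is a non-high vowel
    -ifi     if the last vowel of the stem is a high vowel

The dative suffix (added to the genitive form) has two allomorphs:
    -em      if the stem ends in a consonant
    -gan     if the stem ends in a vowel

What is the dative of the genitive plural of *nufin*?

nufinsuifigan

*nufin*: final sound = /n/, a non-sibilant consonant → -su → *nufinsu*.
The plural form *nufinsu* — last vowel /u/ (a high vowel) → -ifi → *nufinsuifi*.
The genitive form *nufinsuifi*: final sound = /i/, a vowel → -gan → *nufinsuifigan*.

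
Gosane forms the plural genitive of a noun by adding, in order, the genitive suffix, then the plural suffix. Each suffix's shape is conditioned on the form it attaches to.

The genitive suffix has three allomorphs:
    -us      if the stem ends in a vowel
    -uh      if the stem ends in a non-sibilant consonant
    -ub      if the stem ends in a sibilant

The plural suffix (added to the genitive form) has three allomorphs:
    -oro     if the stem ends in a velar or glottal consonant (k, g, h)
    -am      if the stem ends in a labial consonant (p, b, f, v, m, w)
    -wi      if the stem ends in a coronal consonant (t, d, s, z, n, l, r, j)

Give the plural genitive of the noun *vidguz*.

*vidguz* — final sound /z/ (a sibilant) → -ub → *vidguzub*.
The genitive form *vidguzub*: final consonant = /b/, labial → -am → *vidguzubam*.

vidguzubam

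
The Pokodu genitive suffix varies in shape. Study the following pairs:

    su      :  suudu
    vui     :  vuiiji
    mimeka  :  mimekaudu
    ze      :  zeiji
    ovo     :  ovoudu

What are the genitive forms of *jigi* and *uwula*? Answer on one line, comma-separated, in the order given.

jigiiji, uwulaudu

Looking at the last vowel of each stem: -iji when the last vowel of the stem is a front vowel (*vui*, *ze*); -udu when the last vowel of the stem is a back vowel (*su*, *mimeka*, *ovo*).
*jigi*: last vowel = /i/, a front vowel → -iji → *jigiiji*.
The last vowel of *uwula* is /a/, which is a back vowel, so the suffix is -udu, giving *uwulaudu*.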